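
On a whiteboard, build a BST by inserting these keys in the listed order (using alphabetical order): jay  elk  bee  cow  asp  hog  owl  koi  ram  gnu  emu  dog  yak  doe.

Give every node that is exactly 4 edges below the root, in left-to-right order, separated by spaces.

dog emu

Insert jay: tree is empty, so jay becomes the root.
Insert elk: elk < jay → go left. Place as left child of jay.
Insert bee: bee < jay → go left; bee < elk → go left. Place as left child of elk.
Insert cow: cow < jay → go left; cow < elk → go left; cow > bee → go right. Place as right child of bee.
Insert asp: asp < jay → go left; asp < elk → go left; asp < bee → go left. Place as left child of bee.
Insert hog: hog < jay → go left; hog > elk → go right. Place as right child of elk.
Insert owl: owl > jay → go right. Place as right child of jay.
Insert koi: koi > jay → go right; koi < owl → go left. Place as left child of owl.
Insert ram: ram > jay → go right; ram > owl → go right. Place as right child of owl.
Insert gnu: gnu < jay → go left; gnu > elk → go right; gnu < hog → go left. Place as left child of hog.
Insert emu: emu < jay → go left; emu > elk → go right; emu < hog → go left; emu < gnu → go left. Place as left child of gnu.
Insert dog: dog < jay → go left; dog < elk → go left; dog > bee → go right; dog > cow → go right. Place as right child of cow.
Insert yak: yak > jay → go right; yak > owl → go right; yak > ram → go right. Place as right child of ram.
Insert doe: doe < jay → go left; doe < elk → go left; doe > bee → go right; doe > cow → go right; doe < dog → go left. Place as left child of dog.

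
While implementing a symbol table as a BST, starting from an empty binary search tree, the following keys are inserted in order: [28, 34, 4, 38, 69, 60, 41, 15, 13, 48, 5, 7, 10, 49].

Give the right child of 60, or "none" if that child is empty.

none

28: root
34: right child of 28 (depth 1)
4: left child of 28 (depth 1)
38: right child of 34 (depth 2)
69: right child of 38 (depth 3)
60: left child of 69 (depth 4)
41: left child of 60 (depth 5)
15: right child of 4 (depth 2)
13: left child of 15 (depth 3)
48: right child of 41 (depth 6)
5: left child of 13 (depth 4)
7: right child of 5 (depth 5)
10: right child of 7 (depth 6)
49: right child of 48 (depth 7)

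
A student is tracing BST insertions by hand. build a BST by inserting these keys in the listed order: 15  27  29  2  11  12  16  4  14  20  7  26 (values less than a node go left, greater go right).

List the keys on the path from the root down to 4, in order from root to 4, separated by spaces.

Insert 15: tree is empty, so 15 becomes the root.
Insert 27: 27 > 15 → go right. Place as right child of 15.
Insert 29: 29 > 15 → go right; 29 > 27 → go right. Place as right child of 27.
Insert 2: 2 < 15 → go left. Place as left child of 15.
Insert 11: 11 < 15 → go left; 11 > 2 → go right. Place as right child of 2.
Insert 12: 12 < 15 → go left; 12 > 2 → go right; 12 > 11 → go right. Place as right child of 11.
Insert 16: 16 > 15 → go right; 16 < 27 → go left. Place as left child of 27.
Insert 4: 4 < 15 → go left; 4 > 2 → go right; 4 < 11 → go left. Place as left child of 11.
Insert 14: 14 < 15 → go left; 14 > 2 → go right; 14 > 11 → go right; 14 > 12 → go right. Place as right child of 12.
Insert 20: 20 > 15 → go right; 20 < 27 → go left; 20 > 16 → go right. Place as right child of 16.
Insert 7: 7 < 15 → go left; 7 > 2 → go right; 7 < 11 → go left; 7 > 4 → go right. Place as right child of 4.
Insert 26: 26 > 15 → go right; 26 < 27 → go left; 26 > 16 → go right; 26 > 20 → go right. Place as right child of 20.

15 2 11 4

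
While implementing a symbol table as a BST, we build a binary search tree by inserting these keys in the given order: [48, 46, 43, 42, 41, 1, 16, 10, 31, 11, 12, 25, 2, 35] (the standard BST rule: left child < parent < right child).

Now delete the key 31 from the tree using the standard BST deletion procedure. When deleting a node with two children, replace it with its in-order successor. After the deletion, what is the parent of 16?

1

48: root
46: left child of 48 (depth 1)
43: left child of 46 (depth 2)
42: left child of 43 (depth 3)
41: left child of 42 (depth 4)
1: left child of 41 (depth 5)
16: right child of 1 (depth 6)
10: left child of 16 (depth 7)
31: right child of 16 (depth 7)
11: right child of 10 (depth 8)
12: right child of 11 (depth 9)
25: left child of 31 (depth 8)
2: left child of 10 (depth 8)
35: right child of 31 (depth 8)

Delete 31 (two children — replace with in-order successor).
After deletion, 16's parent is 1.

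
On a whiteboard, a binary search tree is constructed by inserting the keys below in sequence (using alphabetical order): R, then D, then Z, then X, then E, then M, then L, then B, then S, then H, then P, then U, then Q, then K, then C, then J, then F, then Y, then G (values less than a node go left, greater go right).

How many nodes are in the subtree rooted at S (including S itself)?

Insert R: tree is empty, so R becomes the root.
Insert D: D < R → go left. Place as left child of R.
Insert Z: Z > R → go right. Place as right child of R.
Insert X: X > R → go right; X < Z → go left. Place as left child of Z.
Insert E: E < R → go left; E > D → go right. Place as right child of D.
Insert M: M < R → go left; M > D → go right; M > E → go right. Place as right child of E.
Insert L: L < R → go left; L > D → go right; L > E → go right; L < M → go left. Place as left child of M.
Insert B: B < R → go left; B < D → go left. Place as left child of D.
Insert S: S > R → go right; S < Z → go left; S < X → go left. Place as left child of X.
Insert H: H < R → go left; H > D → go right; H > E → go right; H < M → go left; H < L → go left. Place as left child of L.
Insert P: P < R → go left; P > D → go right; P > E → go right; P > M → go right. Place as right child of M.
Insert U: U > R → go right; U < Z → go left; U < X → go left; U > S → go right. Place as right child of S.
Insert Q: Q < R → go left; Q > D → go right; Q > E → go right; Q > M → go right; Q > P → go right. Place as right child of P.
Insert K: K < R → go left; K > D → go right; K > E → go right; K < M → go left; K < L → go left; K > H → go right. Place as right child of H.
Insert C: C < R → go left; C < D → go left; C > B → go right. Place as right child of B.
Insert J: J < R → go left; J > D → go right; J > E → go right; J < M → go left; J < L → go left; J > H → go right; J < K → go left. Place as left child of K.
Insert F: F < R → go left; F > D → go right; F > E → go right; F < M → go left; F < L → go left; F < H → go left. Place as left child of H.
Insert Y: Y > R → go right; Y < Z → go left; Y > X → go right. Place as right child of X.
Insert G: G < R → go left; G > D → go right; G > E → go right; G < M → go left; G < L → go left; G < H → go left; G > F → go right. Place as right child of F.

Subtree rooted at S contains: S, U — 2 nodes.

2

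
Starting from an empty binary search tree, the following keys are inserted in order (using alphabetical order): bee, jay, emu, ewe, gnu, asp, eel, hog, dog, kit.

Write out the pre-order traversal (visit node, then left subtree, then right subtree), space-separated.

bee asp jay emu eel dog ewe gnu hog kit

Insert bee: tree is empty, so bee becomes the root.
Insert jay: jay > bee → go right. Place as right child of bee.
Insert emu: emu > bee → go right; emu < jay → go left. Place as left child of jay.
Insert ewe: ewe > bee → go right; ewe < jay → go left; ewe > emu → go right. Place as right child of emu.
Insert gnu: gnu > bee → go right; gnu < jay → go left; gnu > emu → go right; gnu > ewe → go right. Place as right child of ewe.
Insert asp: asp < bee → go left. Place as left child of bee.
Insert eel: eel > bee → go right; eel < jay → go left; eel < emu → go left. Place as left child of emu.
Insert hog: hog > bee → go right; hog < jay → go left; hog > emu → go right; hog > ewe → go right; hog > gnu → go right. Place as right child of gnu.
Insert dog: dog > bee → go right; dog < jay → go left; dog < emu → go left; dog < eel → go left. Place as left child of eel.
Insert kit: kit > bee → go right; kit > jay → go right. Place as right child of jay.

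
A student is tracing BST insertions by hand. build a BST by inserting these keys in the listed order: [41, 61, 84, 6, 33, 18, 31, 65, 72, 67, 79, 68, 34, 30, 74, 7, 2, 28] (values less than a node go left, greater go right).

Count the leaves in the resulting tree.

6

41: root
61: right child of 41 (depth 1)
84: right child of 61 (depth 2)
6: left child of 41 (depth 1)
33: right child of 6 (depth 2)
18: left child of 33 (depth 3)
31: right child of 18 (depth 4)
65: left child of 84 (depth 3)
72: right child of 65 (depth 4)
67: left child of 72 (depth 5)
79: right child of 72 (depth 5)
68: right child of 67 (depth 6)
34: right child of 33 (depth 3)
30: left child of 31 (depth 5)
74: left child of 79 (depth 6)
7: left child of 18 (depth 4)
2: left child of 6 (depth 2)
28: left child of 30 (depth 6)

Leaves: 2, 7, 28, 34, 68, 74 — 6 in total.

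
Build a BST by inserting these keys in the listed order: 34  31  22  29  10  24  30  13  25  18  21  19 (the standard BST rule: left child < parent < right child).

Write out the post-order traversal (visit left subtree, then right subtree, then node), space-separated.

34: root
31: left child of 34 (depth 1)
22: left child of 31 (depth 2)
29: right child of 22 (depth 3)
10: left child of 22 (depth 3)
24: left child of 29 (depth 4)
30: right child of 29 (depth 4)
13: right child of 10 (depth 4)
25: right child of 24 (depth 5)
18: right child of 13 (depth 5)
21: right child of 18 (depth 6)
19: left child of 21 (depth 7)

19 21 18 13 10 25 24 30 29 22 31 34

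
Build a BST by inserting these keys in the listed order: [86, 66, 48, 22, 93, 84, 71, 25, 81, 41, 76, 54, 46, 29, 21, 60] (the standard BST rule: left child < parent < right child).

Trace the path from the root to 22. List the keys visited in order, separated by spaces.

86 66 48 22

86: root
66: left child of 86 (depth 1)
48: left child of 66 (depth 2)
22: left child of 48 (depth 3)
93: right child of 86 (depth 1)
84: right child of 66 (depth 2)
71: left child of 84 (depth 3)
25: right child of 22 (depth 4)
81: right child of 71 (depth 4)
41: right child of 25 (depth 5)
76: left child of 81 (depth 5)
54: right child of 48 (depth 3)
46: right child of 41 (depth 6)
29: left child of 41 (depth 6)
21: left child of 22 (depth 4)
60: right child of 54 (depth 4)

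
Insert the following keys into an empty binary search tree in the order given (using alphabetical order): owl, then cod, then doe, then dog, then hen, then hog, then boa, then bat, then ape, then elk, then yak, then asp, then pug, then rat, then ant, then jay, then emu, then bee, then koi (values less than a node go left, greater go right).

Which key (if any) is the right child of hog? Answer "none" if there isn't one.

Insert owl: tree is empty, so owl becomes the root.
Insert cod: cod < owl → go left. Place as left child of owl.
Insert doe: doe < owl → go left; doe > cod → go right. Place as right child of cod.
Insert dog: dog < owl → go left; dog > cod → go right; dog > doe → go right. Place as right child of doe.
Insert hen: hen < owl → go left; hen > cod → go right; hen > doe → go right; hen > dog → go right. Place as right child of dog.
Insert hog: hog < owl → go left; hog > cod → go right; hog > doe → go right; hog > dog → go right; hog > hen → go right. Place as right child of hen.
Insert boa: boa < owl → go left; boa < cod → go left. Place as left child of cod.
Insert bat: bat < owl → go left; bat < cod → go left; bat < boa → go left. Place as left child of boa.
Insert ape: ape < owl → go left; ape < cod → go left; ape < boa → go left; ape < bat → go left. Place as left child of bat.
Insert elk: elk < owl → go left; elk > cod → go right; elk > doe → go right; elk > dog → go right; elk < hen → go left. Place as left child of hen.
Insert yak: yak > owl → go right. Place as right child of owl.
Insert asp: asp < owl → go left; asp < cod → go left; asp < boa → go left; asp < bat → go left; asp > ape → go right. Place as right child of ape.
Insert pug: pug > owl → go right; pug < yak → go left. Place as left child of yak.
Insert rat: rat > owl → go right; rat < yak → go left; rat > pug → go right. Place as right child of pug.
Insert ant: ant < owl → go left; ant < cod → go left; ant < boa → go left; ant < bat → go left; ant < ape → go left. Place as left child of ape.
Insert jay: jay < owl → go left; jay > cod → go right; jay > doe → go right; jay > dog → go right; jay > hen → go right; jay > hog → go right. Place as right child of hog.
Insert emu: emu < owl → go left; emu > cod → go right; emu > doe → go right; emu > dog → go right; emu < hen → go left; emu > elk → go right. Place as right child of elk.
Insert bee: bee < owl → go left; bee < cod → go left; bee < boa → go left; bee > bat → go right. Place as right child of bat.
Insert koi: koi < owl → go left; koi > cod → go right; koi > doe → go right; koi > dog → go right; koi > hen → go right; koi > hog → go right; koi > jay → go right. Place as right child of jay.

jay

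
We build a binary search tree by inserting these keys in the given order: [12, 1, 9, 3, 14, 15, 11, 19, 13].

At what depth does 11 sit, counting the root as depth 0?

3

12: root
1: left child of 12 (depth 1)
9: right child of 1 (depth 2)
3: left child of 9 (depth 3)
14: right child of 12 (depth 1)
15: right child of 14 (depth 2)
11: right child of 9 (depth 3)
19: right child of 15 (depth 3)
13: left child of 14 (depth 2)

Path to 11: 12 → 1 → 9 → 11, which is 3 edges.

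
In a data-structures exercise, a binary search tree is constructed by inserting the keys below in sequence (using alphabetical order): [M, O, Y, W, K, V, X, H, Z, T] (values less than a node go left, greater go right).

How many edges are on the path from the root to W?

M: root
O: right child of M (depth 1)
Y: right child of O (depth 2)
W: left child of Y (depth 3)
K: left child of M (depth 1)
V: left child of W (depth 4)
X: right child of W (depth 4)
H: left child of K (depth 2)
Z: right child of Y (depth 3)
T: left child of V (depth 5)

Path to W: M → O → Y → W, which is 3 edges.

3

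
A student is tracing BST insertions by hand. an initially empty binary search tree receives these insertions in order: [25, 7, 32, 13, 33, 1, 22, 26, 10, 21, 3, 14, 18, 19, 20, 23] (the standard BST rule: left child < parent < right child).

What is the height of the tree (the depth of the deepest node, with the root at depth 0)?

8

25: root
7: left child of 25 (depth 1)
32: right child of 25 (depth 1)
13: right child of 7 (depth 2)
33: right child of 32 (depth 2)
1: left child of 7 (depth 2)
22: right child of 13 (depth 3)
26: left child of 32 (depth 2)
10: left child of 13 (depth 3)
21: left child of 22 (depth 4)
3: right child of 1 (depth 3)
14: left child of 21 (depth 5)
18: right child of 14 (depth 6)
19: right child of 18 (depth 7)
20: right child of 19 (depth 8)
23: right child of 22 (depth 4)

The deepest node is 20 at depth 8.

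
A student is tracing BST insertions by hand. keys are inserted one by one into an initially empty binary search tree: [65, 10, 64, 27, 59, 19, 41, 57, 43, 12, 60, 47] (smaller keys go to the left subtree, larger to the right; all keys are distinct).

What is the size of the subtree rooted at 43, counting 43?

Resulting structure (node: left, right):
  65: L=10, R=–
  10: L=–, R=64
  64: L=27, R=–
  27: L=19, R=59
  59: L=41, R=60
  19: L=12, R=–
  41: L=–, R=57
  57: L=43, R=–
  43: L=–, R=47
  12: L=–, R=–
  60: L=–, R=–
  47: L=–, R=–

Subtree rooted at 43 contains: 43, 47 — 2 nodes.

2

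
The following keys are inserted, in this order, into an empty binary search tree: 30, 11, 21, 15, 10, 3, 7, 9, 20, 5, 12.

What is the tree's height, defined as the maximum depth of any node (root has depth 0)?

Resulting structure (node: left, right):
  30: L=11, R=–
  11: L=10, R=21
  21: L=15, R=–
  15: L=12, R=20
  10: L=3, R=–
  3: L=–, R=7
  7: L=5, R=9
  9: L=–, R=–
  20: L=–, R=–
  5: L=–, R=–
  12: L=–, R=–

The deepest node is 9 at depth 5.

5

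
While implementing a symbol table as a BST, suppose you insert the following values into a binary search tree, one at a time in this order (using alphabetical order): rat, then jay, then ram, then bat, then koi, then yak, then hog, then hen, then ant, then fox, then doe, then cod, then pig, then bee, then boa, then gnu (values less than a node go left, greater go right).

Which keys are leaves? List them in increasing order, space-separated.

Insert rat: tree is empty, so rat becomes the root.
Insert jay: jay < rat → go left. Place as left child of rat.
Insert ram: ram < rat → go left; ram > jay → go right. Place as right child of jay.
Insert bat: bat < rat → go left; bat < jay → go left. Place as left child of jay.
Insert koi: koi < rat → go left; koi > jay → go right; koi < ram → go left. Place as left child of ram.
Insert yak: yak > rat → go right. Place as right child of rat.
Insert hog: hog < rat → go left; hog < jay → go left; hog > bat → go right. Place as right child of bat.
Insert hen: hen < rat → go left; hen < jay → go left; hen > bat → go right; hen < hog → go left. Place as left child of hog.
Insert ant: ant < rat → go left; ant < jay → go left; ant < bat → go left. Place as left child of bat.
Insert fox: fox < rat → go left; fox < jay → go left; fox > bat → go right; fox < hog → go left; fox < hen → go left. Place as left child of hen.
Insert doe: doe < rat → go left; doe < jay → go left; doe > bat → go right; doe < hog → go left; doe < hen → go left; doe < fox → go left. Place as left child of fox.
Insert cod: cod < rat → go left; cod < jay → go left; cod > bat → go right; cod < hog → go left; cod < hen → go left; cod < fox → go left; cod < doe → go left. Place as left child of doe.
Insert pig: pig < rat → go left; pig > jay → go right; pig < ram → go left; pig > koi → go right. Place as right child of koi.
Insert bee: bee < rat → go left; bee < jay → go left; bee > bat → go right; bee < hog → go left; bee < hen → go left; bee < fox → go left; bee < doe → go left; bee < cod → go left. Place as left child of cod.
Insert boa: boa < rat → go left; boa < jay → go left; boa > bat → go right; boa < hog → go left; boa < hen → go left; boa < fox → go left; boa < doe → go left; boa < cod → go left; boa > bee → go right. Place as right child of bee.
Insert gnu: gnu < rat → go left; gnu < jay → go left; gnu > bat → go right; gnu < hog → go left; gnu < hen → go left; gnu > fox → go right. Place as right child of fox.

ant boa gnu pig yak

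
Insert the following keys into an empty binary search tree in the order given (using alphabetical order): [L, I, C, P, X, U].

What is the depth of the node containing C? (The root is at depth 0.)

2

L: root
I: left child of L (depth 1)
C: left child of I (depth 2)
P: right child of L (depth 1)
X: right child of P (depth 2)
U: left child of X (depth 3)

Path to C: L → I → C, which is 2 edges.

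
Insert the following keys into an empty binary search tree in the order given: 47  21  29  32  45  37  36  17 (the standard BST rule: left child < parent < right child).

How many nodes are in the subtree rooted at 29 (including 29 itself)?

5

47: root
21: left child of 47 (depth 1)
29: right child of 21 (depth 2)
32: right child of 29 (depth 3)
45: right child of 32 (depth 4)
37: left child of 45 (depth 5)
36: left child of 37 (depth 6)
17: left child of 21 (depth 2)

Subtree rooted at 29 contains: 29, 32, 45, 37, 36 — 5 nodes.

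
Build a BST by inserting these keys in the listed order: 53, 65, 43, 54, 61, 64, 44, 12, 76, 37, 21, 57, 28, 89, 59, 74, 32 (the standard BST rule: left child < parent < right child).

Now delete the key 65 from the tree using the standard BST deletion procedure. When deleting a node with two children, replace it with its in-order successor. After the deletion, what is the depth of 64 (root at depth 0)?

4

53: root
65: right child of 53 (depth 1)
43: left child of 53 (depth 1)
54: left child of 65 (depth 2)
61: right child of 54 (depth 3)
64: right child of 61 (depth 4)
44: right child of 43 (depth 2)
12: left child of 43 (depth 2)
76: right child of 65 (depth 2)
37: right child of 12 (depth 3)
21: left child of 37 (depth 4)
57: left child of 61 (depth 4)
28: right child of 21 (depth 5)
89: right child of 76 (depth 3)
59: right child of 57 (depth 5)
74: left child of 76 (depth 3)
32: right child of 28 (depth 6)

Delete 65 (two children — replace with in-order successor).
After deletion, path to 64: 53 → 74 → 54 → 61 → 64.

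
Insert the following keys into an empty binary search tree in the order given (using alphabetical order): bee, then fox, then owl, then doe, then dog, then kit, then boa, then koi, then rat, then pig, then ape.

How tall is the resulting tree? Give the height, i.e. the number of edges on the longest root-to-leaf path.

4

bee: root
fox: right child of bee (depth 1)
owl: right child of fox (depth 2)
doe: left child of fox (depth 2)
dog: right child of doe (depth 3)
kit: left child of owl (depth 3)
boa: left child of doe (depth 3)
koi: right child of kit (depth 4)
rat: right child of owl (depth 3)
pig: left child of rat (depth 4)
ape: left child of bee (depth 1)

The deepest node is koi at depth 4.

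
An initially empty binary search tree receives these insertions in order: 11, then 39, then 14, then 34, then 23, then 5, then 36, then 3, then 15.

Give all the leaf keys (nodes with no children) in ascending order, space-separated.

11: root
39: right child of 11 (depth 1)
14: left child of 39 (depth 2)
34: right child of 14 (depth 3)
23: left child of 34 (depth 4)
5: left child of 11 (depth 1)
36: right child of 34 (depth 4)
3: left child of 5 (depth 2)
15: left child of 23 (depth 5)

3 15 36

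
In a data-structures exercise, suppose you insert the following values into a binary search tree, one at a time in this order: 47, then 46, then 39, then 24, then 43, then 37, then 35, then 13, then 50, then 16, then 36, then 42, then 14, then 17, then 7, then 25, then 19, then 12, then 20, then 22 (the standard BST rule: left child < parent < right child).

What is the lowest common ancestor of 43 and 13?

Resulting structure (node: left, right):
  47: L=46, R=50
  46: L=39, R=–
  39: L=24, R=43
  24: L=13, R=37
  43: L=42, R=–
  37: L=35, R=–
  35: L=25, R=36
  13: L=7, R=16
  50: L=–, R=–
  16: L=14, R=17
  36: L=–, R=–
  42: L=–, R=–
  14: L=–, R=–
  17: L=–, R=19
  7: L=–, R=12
  25: L=–, R=–
  19: L=–, R=20
  12: L=–, R=–
  20: L=–, R=22
  22: L=–, R=–

Path to 43: 47 → 46 → 39 → 43
Path to 13: 47 → 46 → 39 → 24 → 13
The paths share a prefix ending at 39, then split left and right.

39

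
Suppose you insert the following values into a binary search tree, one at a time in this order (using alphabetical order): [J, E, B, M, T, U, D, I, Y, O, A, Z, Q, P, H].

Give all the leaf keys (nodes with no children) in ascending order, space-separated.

A D H P Z

Insert J: tree is empty, so J becomes the root.
Insert E: E < J → go left. Place as left child of J.
Insert B: B < J → go left; B < E → go left. Place as left child of E.
Insert M: M > J → go right. Place as right child of J.
Insert T: T > J → go right; T > M → go right. Place as right child of M.
Insert U: U > J → go right; U > M → go right; U > T → go right. Place as right child of T.
Insert D: D < J → go left; D < E → go left; D > B → go right. Place as right child of B.
Insert I: I < J → go left; I > E → go right. Place as right child of E.
Insert Y: Y > J → go right; Y > M → go right; Y > T → go right; Y > U → go right. Place as right child of U.
Insert O: O > J → go right; O > M → go right; O < T → go left. Place as left child of T.
Insert A: A < J → go left; A < E → go left; A < B → go left. Place as left child of B.
Insert Z: Z > J → go right; Z > M → go right; Z > T → go right; Z > U → go right; Z > Y → go right. Place as right child of Y.
Insert Q: Q > J → go right; Q > M → go right; Q < T → go left; Q > O → go right. Place as right child of O.
Insert P: P > J → go right; P > M → go right; P < T → go left; P > O → go right; P < Q → go left. Place as left child of Q.
Insert H: H < J → go left; H > E → go right; H < I → go left. Place as left child of I.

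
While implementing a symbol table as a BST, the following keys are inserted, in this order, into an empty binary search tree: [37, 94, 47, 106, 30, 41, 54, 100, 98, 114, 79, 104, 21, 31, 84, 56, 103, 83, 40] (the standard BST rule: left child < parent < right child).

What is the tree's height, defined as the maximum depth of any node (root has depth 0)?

Insert 37: tree is empty, so 37 becomes the root.
Insert 94: 94 > 37 → go right. Place as right child of 37.
Insert 47: 47 > 37 → go right; 47 < 94 → go left. Place as left child of 94.
Insert 106: 106 > 37 → go right; 106 > 94 → go right. Place as right child of 94.
Insert 30: 30 < 37 → go left. Place as left child of 37.
Insert 41: 41 > 37 → go right; 41 < 94 → go left; 41 < 47 → go left. Place as left child of 47.
Insert 54: 54 > 37 → go right; 54 < 94 → go left; 54 > 47 → go right. Place as right child of 47.
Insert 100: 100 > 37 → go right; 100 > 94 → go right; 100 < 106 → go left. Place as left child of 106.
Insert 98: 98 > 37 → go right; 98 > 94 → go right; 98 < 106 → go left; 98 < 100 → go left. Place as left child of 100.
Insert 114: 114 > 37 → go right; 114 > 94 → go right; 114 > 106 → go right. Place as right child of 106.
Insert 79: 79 > 37 → go right; 79 < 94 → go left; 79 > 47 → go right; 79 > 54 → go right. Place as right child of 54.
Insert 104: 104 > 37 → go right; 104 > 94 → go right; 104 < 106 → go left; 104 > 100 → go right. Place as right child of 100.
Insert 21: 21 < 37 → go left; 21 < 30 → go left. Place as left child of 30.
Insert 31: 31 < 37 → go left; 31 > 30 → go right. Place as right child of 30.
Insert 84: 84 > 37 → go right; 84 < 94 → go left; 84 > 47 → go right; 84 > 54 → go right; 84 > 79 → go right. Place as right child of 79.
Insert 56: 56 > 37 → go right; 56 < 94 → go left; 56 > 47 → go right; 56 > 54 → go right; 56 < 79 → go left. Place as left child of 79.
Insert 103: 103 > 37 → go right; 103 > 94 → go right; 103 < 106 → go left; 103 > 100 → go right; 103 < 104 → go left. Place as left child of 104.
Insert 83: 83 > 37 → go right; 83 < 94 → go left; 83 > 47 → go right; 83 > 54 → go right; 83 > 79 → go right; 83 < 84 → go left. Place as left child of 84.
Insert 40: 40 > 37 → go right; 40 < 94 → go left; 40 < 47 → go left; 40 < 41 → go left. Place as left child of 41.

The deepest node is 83 at depth 6.

6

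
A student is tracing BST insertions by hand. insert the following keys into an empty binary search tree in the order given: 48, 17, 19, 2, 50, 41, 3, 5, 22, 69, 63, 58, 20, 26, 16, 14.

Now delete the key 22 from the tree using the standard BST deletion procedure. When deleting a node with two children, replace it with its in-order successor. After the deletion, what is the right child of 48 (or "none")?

48: root
17: left child of 48 (depth 1)
19: right child of 17 (depth 2)
2: left child of 17 (depth 2)
50: right child of 48 (depth 1)
41: right child of 19 (depth 3)
3: right child of 2 (depth 3)
5: right child of 3 (depth 4)
22: left child of 41 (depth 4)
69: right child of 50 (depth 2)
63: left child of 69 (depth 3)
58: left child of 63 (depth 4)
20: left child of 22 (depth 5)
26: right child of 22 (depth 5)
16: right child of 5 (depth 5)
14: left child of 16 (depth 6)

Delete 22 (two children — replace with in-order successor).
After deletion, 48's right child: 50.

50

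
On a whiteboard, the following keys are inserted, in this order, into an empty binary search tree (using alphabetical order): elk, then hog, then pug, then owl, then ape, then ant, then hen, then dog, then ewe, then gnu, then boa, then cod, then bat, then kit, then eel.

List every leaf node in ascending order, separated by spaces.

ant bat cod eel gnu kit

Resulting structure (node: left, right):
  elk: L=ape, R=hog
  hog: L=hen, R=pug
  pug: L=owl, R=–
  owl: L=kit, R=–
  ape: L=ant, R=dog
  ant: L=–, R=–
  hen: L=ewe, R=–
  dog: L=boa, R=eel
  ewe: L=–, R=gnu
  gnu: L=–, R=–
  boa: L=bat, R=cod
  cod: L=–, R=–
  bat: L=–, R=–
  kit: L=–, R=–
  eel: L=–, R=–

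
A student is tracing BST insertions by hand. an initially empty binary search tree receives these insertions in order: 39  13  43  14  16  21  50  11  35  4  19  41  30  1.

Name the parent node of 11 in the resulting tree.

Insert 39: tree is empty, so 39 becomes the root.
Insert 13: 13 < 39 → go left. Place as left child of 39.
Insert 43: 43 > 39 → go right. Place as right child of 39.
Insert 14: 14 < 39 → go left; 14 > 13 → go right. Place as right child of 13.
Insert 16: 16 < 39 → go left; 16 > 13 → go right; 16 > 14 → go right. Place as right child of 14.
Insert 21: 21 < 39 → go left; 21 > 13 → go right; 21 > 14 → go right; 21 > 16 → go right. Place as right child of 16.
Insert 50: 50 > 39 → go right; 50 > 43 → go right. Place as right child of 43.
Insert 11: 11 < 39 → go left; 11 < 13 → go left. Place as left child of 13.
Insert 35: 35 < 39 → go left; 35 > 13 → go right; 35 > 14 → go right; 35 > 16 → go right; 35 > 21 → go right. Place as right child of 21.
Insert 4: 4 < 39 → go left; 4 < 13 → go left; 4 < 11 → go left. Place as left child of 11.
Insert 19: 19 < 39 → go left; 19 > 13 → go right; 19 > 14 → go right; 19 > 16 → go right; 19 < 21 → go left. Place as left child of 21.
Insert 41: 41 > 39 → go right; 41 < 43 → go left. Place as left child of 43.
Insert 30: 30 < 39 → go left; 30 > 13 → go right; 30 > 14 → go right; 30 > 16 → go right; 30 > 21 → go right; 30 < 35 → go left. Place as left child of 35.
Insert 1: 1 < 39 → go left; 1 < 13 → go left; 1 < 11 → go left; 1 < 4 → go left. Place as left child of 4.

13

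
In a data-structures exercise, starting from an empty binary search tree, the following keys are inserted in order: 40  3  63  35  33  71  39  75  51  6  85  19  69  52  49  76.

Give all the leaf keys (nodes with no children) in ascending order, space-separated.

19 39 49 52 69 76

Resulting structure (node: left, right):
  40: L=3, R=63
  3: L=–, R=35
  63: L=51, R=71
  35: L=33, R=39
  33: L=6, R=–
  71: L=69, R=75
  39: L=–, R=–
  75: L=–, R=85
  51: L=49, R=52
  6: L=–, R=19
  85: L=76, R=–
  19: L=–, R=–
  69: L=–, R=–
  52: L=–, R=–
  49: L=–, R=–
  76: L=–, R=–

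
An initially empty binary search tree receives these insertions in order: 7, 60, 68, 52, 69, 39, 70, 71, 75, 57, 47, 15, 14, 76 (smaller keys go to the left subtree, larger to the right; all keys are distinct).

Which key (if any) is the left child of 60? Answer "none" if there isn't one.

52

7: root
60: right child of 7 (depth 1)
68: right child of 60 (depth 2)
52: left child of 60 (depth 2)
69: right child of 68 (depth 3)
39: left child of 52 (depth 3)
70: right child of 69 (depth 4)
71: right child of 70 (depth 5)
75: right child of 71 (depth 6)
57: right child of 52 (depth 3)
47: right child of 39 (depth 4)
15: left child of 39 (depth 4)
14: left child of 15 (depth 5)
76: right child of 75 (depth 7)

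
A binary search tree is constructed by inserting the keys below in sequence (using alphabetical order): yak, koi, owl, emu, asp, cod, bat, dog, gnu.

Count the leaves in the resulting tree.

4

Insert yak: tree is empty, so yak becomes the root.
Insert koi: koi < yak → go left. Place as left child of yak.
Insert owl: owl < yak → go left; owl > koi → go right. Place as right child of koi.
Insert emu: emu < yak → go left; emu < koi → go left. Place as left child of koi.
Insert asp: asp < yak → go left; asp < koi → go left; asp < emu → go left. Place as left child of emu.
Insert cod: cod < yak → go left; cod < koi → go left; cod < emu → go left; cod > asp → go right. Place as right child of asp.
Insert bat: bat < yak → go left; bat < koi → go left; bat < emu → go left; bat > asp → go right; bat < cod → go left. Place as left child of cod.
Insert dog: dog < yak → go left; dog < koi → go left; dog < emu → go left; dog > asp → go right; dog > cod → go right. Place as right child of cod.
Insert gnu: gnu < yak → go left; gnu < koi → go left; gnu > emu → go right. Place as right child of emu.

Leaves: bat, dog, gnu, owl — 4 in total.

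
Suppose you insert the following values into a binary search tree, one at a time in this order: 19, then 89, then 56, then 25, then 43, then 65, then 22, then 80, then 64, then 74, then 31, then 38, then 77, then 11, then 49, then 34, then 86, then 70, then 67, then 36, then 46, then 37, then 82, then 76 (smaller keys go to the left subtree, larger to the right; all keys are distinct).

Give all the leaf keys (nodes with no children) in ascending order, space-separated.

11 22 37 46 64 67 76 82

Insert 19: tree is empty, so 19 becomes the root.
Insert 89: 89 > 19 → go right. Place as right child of 19.
Insert 56: 56 > 19 → go right; 56 < 89 → go left. Place as left child of 89.
Insert 25: 25 > 19 → go right; 25 < 89 → go left; 25 < 56 → go left. Place as left child of 56.
Insert 43: 43 > 19 → go right; 43 < 89 → go left; 43 < 56 → go left; 43 > 25 → go right. Place as right child of 25.
Insert 65: 65 > 19 → go right; 65 < 89 → go left; 65 > 56 → go right. Place as right child of 56.
Insert 22: 22 > 19 → go right; 22 < 89 → go left; 22 < 56 → go left; 22 < 25 → go left. Place as left child of 25.
Insert 80: 80 > 19 → go right; 80 < 89 → go left; 80 > 56 → go right; 80 > 65 → go right. Place as right child of 65.
Insert 64: 64 > 19 → go right; 64 < 89 → go left; 64 > 56 → go right; 64 < 65 → go left. Place as left child of 65.
Insert 74: 74 > 19 → go right; 74 < 89 → go left; 74 > 56 → go right; 74 > 65 → go right; 74 < 80 → go left. Place as left child of 80.
Insert 31: 31 > 19 → go right; 31 < 89 → go left; 31 < 56 → go left; 31 > 25 → go right; 31 < 43 → go left. Place as left child of 43.
Insert 38: 38 > 19 → go right; 38 < 89 → go left; 38 < 56 → go left; 38 > 25 → go right; 38 < 43 → go left; 38 > 31 → go right. Place as right child of 31.
Insert 77: 77 > 19 → go right; 77 < 89 → go left; 77 > 56 → go right; 77 > 65 → go right; 77 < 80 → go left; 77 > 74 → go right. Place as right child of 74.
Insert 11: 11 < 19 → go left. Place as left child of 19.
Insert 49: 49 > 19 → go right; 49 < 89 → go left; 49 < 56 → go left; 49 > 25 → go right; 49 > 43 → go right. Place as right child of 43.
Insert 34: 34 > 19 → go right; 34 < 89 → go left; 34 < 56 → go left; 34 > 25 → go right; 34 < 43 → go left; 34 > 31 → go right; 34 < 38 → go left. Place as left child of 38.
Insert 86: 86 > 19 → go right; 86 < 89 → go left; 86 > 56 → go right; 86 > 65 → go right; 86 > 80 → go right. Place as right child of 80.
Insert 70: 70 > 19 → go right; 70 < 89 → go left; 70 > 56 → go right; 70 > 65 → go right; 70 < 80 → go left; 70 < 74 → go left. Place as left child of 74.
Insert 67: 67 > 19 → go right; 67 < 89 → go left; 67 > 56 → go right; 67 > 65 → go right; 67 < 80 → go left; 67 < 74 → go left; 67 < 70 → go left. Place as left child of 70.
Insert 36: 36 > 19 → go right; 36 < 89 → go left; 36 < 56 → go left; 36 > 25 → go right; 36 < 43 → go left; 36 > 31 → go right; 36 < 38 → go left; 36 > 34 → go right. Place as right child of 34.
Insert 46: 46 > 19 → go right; 46 < 89 → go left; 46 < 56 → go left; 46 > 25 → go right; 46 > 43 → go right; 46 < 49 → go left. Place as left child of 49.
Insert 37: 37 > 19 → go right; 37 < 89 → go left; 37 < 56 → go left; 37 > 25 → go right; 37 < 43 → go left; 37 > 31 → go right; 37 < 38 → go left; 37 > 34 → go right; 37 > 36 → go right. Place as right child of 36.
Insert 82: 82 > 19 → go right; 82 < 89 → go left; 82 > 56 → go right; 82 > 65 → go right; 82 > 80 → go right; 82 < 86 → go left. Place as left child of 86.
Insert 76: 76 > 19 → go right; 76 < 89 → go left; 76 > 56 → go right; 76 > 65 → go right; 76 < 80 → go left; 76 > 74 → go right; 76 < 77 → go left. Place as left child of 77.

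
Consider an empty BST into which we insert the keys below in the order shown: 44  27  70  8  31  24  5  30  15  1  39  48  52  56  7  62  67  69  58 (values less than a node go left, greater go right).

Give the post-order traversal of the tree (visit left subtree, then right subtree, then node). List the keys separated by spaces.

1 7 5 15 24 8 30 39 31 27 58 69 67 62 56 52 48 70 44

Resulting structure (node: left, right):
  44: L=27, R=70
  27: L=8, R=31
  70: L=48, R=–
  8: L=5, R=24
  31: L=30, R=39
  24: L=15, R=–
  5: L=1, R=7
  30: L=–, R=–
  15: L=–, R=–
  1: L=–, R=–
  39: L=–, R=–
  48: L=–, R=52
  52: L=–, R=56
  56: L=–, R=62
  7: L=–, R=–
  62: L=58, R=67
  67: L=–, R=69
  69: L=–, R=–
  58: L=–, R=–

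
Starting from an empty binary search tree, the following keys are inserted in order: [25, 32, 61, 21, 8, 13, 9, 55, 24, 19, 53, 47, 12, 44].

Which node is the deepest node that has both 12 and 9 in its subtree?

25: root
32: right child of 25 (depth 1)
61: right child of 32 (depth 2)
21: left child of 25 (depth 1)
8: left child of 21 (depth 2)
13: right child of 8 (depth 3)
9: left child of 13 (depth 4)
55: left child of 61 (depth 3)
24: right child of 21 (depth 2)
19: right child of 13 (depth 4)
53: left child of 55 (depth 4)
47: left child of 53 (depth 5)
12: right child of 9 (depth 5)
44: left child of 47 (depth 6)

Path to 12: 25 → 21 → 8 → 13 → 9 → 12
Path to 9: 25 → 21 → 8 → 13 → 9
9 lies on both paths and is an ancestor of the other node.

9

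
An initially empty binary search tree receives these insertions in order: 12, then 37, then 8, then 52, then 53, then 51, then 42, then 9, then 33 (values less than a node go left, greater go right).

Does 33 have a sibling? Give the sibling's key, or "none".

12: root
37: right child of 12 (depth 1)
8: left child of 12 (depth 1)
52: right child of 37 (depth 2)
53: right child of 52 (depth 3)
51: left child of 52 (depth 3)
42: left child of 51 (depth 4)
9: right child of 8 (depth 2)
33: left child of 37 (depth 2)

33's parent is 37; the other child of 37 is 52.

52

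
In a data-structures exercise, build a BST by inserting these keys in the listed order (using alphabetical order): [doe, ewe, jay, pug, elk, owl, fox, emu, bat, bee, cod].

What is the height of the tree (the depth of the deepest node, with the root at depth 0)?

4

Insert doe: tree is empty, so doe becomes the root.
Insert ewe: ewe > doe → go right. Place as right child of doe.
Insert jay: jay > doe → go right; jay > ewe → go right. Place as right child of ewe.
Insert pug: pug > doe → go right; pug > ewe → go right; pug > jay → go right. Place as right child of jay.
Insert elk: elk > doe → go right; elk < ewe → go left. Place as left child of ewe.
Insert owl: owl > doe → go right; owl > ewe → go right; owl > jay → go right; owl < pug → go left. Place as left child of pug.
Insert fox: fox > doe → go right; fox > ewe → go right; fox < jay → go left. Place as left child of jay.
Insert emu: emu > doe → go right; emu < ewe → go left; emu > elk → go right. Place as right child of elk.
Insert bat: bat < doe → go left. Place as left child of doe.
Insert bee: bee < doe → go left; bee > bat → go right. Place as right child of bat.
Insert cod: cod < doe → go left; cod > bat → go right; cod > bee → go right. Place as right child of bee.

The deepest node is owl at depth 4.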